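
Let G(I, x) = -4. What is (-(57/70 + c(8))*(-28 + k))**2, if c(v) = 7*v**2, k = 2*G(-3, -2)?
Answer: 319797036036/1225 ≈ 2.6106e+8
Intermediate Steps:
k = -8 (k = 2*(-4) = -8)
(-(57/70 + c(8))*(-28 + k))**2 = (-(57/70 + 7*8**2)*(-28 - 8))**2 = (-(57*(1/70) + 7*64)*(-36))**2 = (-(57/70 + 448)*(-36))**2 = (-31417*(-36)/70)**2 = (-1*(-565506/35))**2 = (565506/35)**2 = 319797036036/1225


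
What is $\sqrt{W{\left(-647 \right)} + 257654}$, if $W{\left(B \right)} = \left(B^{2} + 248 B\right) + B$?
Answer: $18 \sqrt{1590} \approx 717.75$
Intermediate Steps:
$W{\left(B \right)} = B^{2} + 249 B$
$\sqrt{W{\left(-647 \right)} + 257654} = \sqrt{- 647 \left(249 - 647\right) + 257654} = \sqrt{\left(-647\right) \left(-398\right) + 257654} = \sqrt{257506 + 257654} = \sqrt{515160} = 18 \sqrt{1590}$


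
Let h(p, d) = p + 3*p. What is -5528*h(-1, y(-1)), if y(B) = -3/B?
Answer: 22112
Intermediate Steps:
h(p, d) = 4*p
-5528*h(-1, y(-1)) = -22112*(-1) = -5528*(-4) = 22112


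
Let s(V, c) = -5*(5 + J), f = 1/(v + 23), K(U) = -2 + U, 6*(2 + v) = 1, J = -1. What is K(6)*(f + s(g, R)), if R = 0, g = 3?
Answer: -10136/127 ≈ -79.811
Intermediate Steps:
v = -11/6 (v = -2 + (⅙)*1 = -2 + ⅙ = -11/6 ≈ -1.8333)
f = 6/127 (f = 1/(-11/6 + 23) = 1/(127/6) = 6/127 ≈ 0.047244)
s(V, c) = -20 (s(V, c) = -5*(5 - 1) = -5*4 = -20)
K(6)*(f + s(g, R)) = (-2 + 6)*(6/127 - 20) = 4*(-2534/127) = -10136/127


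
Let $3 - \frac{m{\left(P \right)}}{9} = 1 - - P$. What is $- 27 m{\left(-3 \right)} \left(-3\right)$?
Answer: $3645$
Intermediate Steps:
$m{\left(P \right)} = 18 - 9 P$ ($m{\left(P \right)} = 27 - 9 \left(1 - - P\right) = 27 - 9 \left(1 + P\right) = 27 - \left(9 + 9 P\right) = 18 - 9 P$)
$- 27 m{\left(-3 \right)} \left(-3\right) = - 27 \left(18 - -27\right) \left(-3\right) = - 27 \left(18 + 27\right) \left(-3\right) = \left(-27\right) 45 \left(-3\right) = \left(-1215\right) \left(-3\right) = 3645$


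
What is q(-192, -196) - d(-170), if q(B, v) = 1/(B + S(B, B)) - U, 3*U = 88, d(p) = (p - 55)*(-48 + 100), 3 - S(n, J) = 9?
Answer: 2310791/198 ≈ 11671.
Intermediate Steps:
S(n, J) = -6 (S(n, J) = 3 - 1*9 = 3 - 9 = -6)
d(p) = -2860 + 52*p (d(p) = (-55 + p)*52 = -2860 + 52*p)
U = 88/3 (U = (1/3)*88 = 88/3 ≈ 29.333)
q(B, v) = -88/3 + 1/(-6 + B) (q(B, v) = 1/(B - 6) - 1*88/3 = 1/(-6 + B) - 88/3 = -88/3 + 1/(-6 + B))
q(-192, -196) - d(-170) = (531 - 88*(-192))/(3*(-6 - 192)) - (-2860 + 52*(-170)) = (1/3)*(531 + 16896)/(-198) - (-2860 - 8840) = (1/3)*(-1/198)*17427 - 1*(-11700) = -5809/198 + 11700 = 2310791/198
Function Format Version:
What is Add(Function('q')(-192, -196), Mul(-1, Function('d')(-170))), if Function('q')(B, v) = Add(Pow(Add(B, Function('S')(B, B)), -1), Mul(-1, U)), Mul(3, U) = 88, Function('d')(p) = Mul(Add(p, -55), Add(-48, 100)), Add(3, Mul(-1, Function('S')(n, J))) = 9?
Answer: Rational(2310791, 198) ≈ 11671.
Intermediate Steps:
Function('S')(n, J) = -6 (Function('S')(n, J) = Add(3, Mul(-1, 9)) = Add(3, -9) = -6)
Function('d')(p) = Add(-2860, Mul(52, p)) (Function('d')(p) = Mul(Add(-55, p), 52) = Add(-2860, Mul(52, p)))
U = Rational(88, 3) (U = Mul(Rational(1, 3), 88) = Rational(88, 3) ≈ 29.333)
Function('q')(B, v) = Add(Rational(-88, 3), Pow(Add(-6, B), -1)) (Function('q')(B, v) = Add(Pow(Add(B, -6), -1), Mul(-1, Rational(88, 3))) = Add(Pow(Add(-6, B), -1), Rational(-88, 3)) = Add(Rational(-88, 3), Pow(Add(-6, B), -1)))
Add(Function('q')(-192, -196), Mul(-1, Function('d')(-170))) = Add(Mul(Rational(1, 3), Pow(Add(-6, -192), -1), Add(531, Mul(-88, -192))), Mul(-1, Add(-2860, Mul(52, -170)))) = Add(Mul(Rational(1, 3), Pow(-198, -1), Add(531, 16896)), Mul(-1, Add(-2860, -8840))) = Add(Mul(Rational(1, 3), Rational(-1, 198), 17427), Mul(-1, -11700)) = Add(Rational(-5809, 198), 11700) = Rational(2310791, 198)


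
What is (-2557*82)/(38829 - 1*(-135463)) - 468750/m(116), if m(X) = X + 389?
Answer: -8180526037/8801746 ≈ -929.42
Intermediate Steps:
m(X) = 389 + X
(-2557*82)/(38829 - 1*(-135463)) - 468750/m(116) = (-2557*82)/(38829 - 1*(-135463)) - 468750/(389 + 116) = -209674/(38829 + 135463) - 468750/505 = -209674/174292 - 468750*1/505 = -209674*1/174292 - 93750/101 = -104837/87146 - 93750/101 = -8180526037/8801746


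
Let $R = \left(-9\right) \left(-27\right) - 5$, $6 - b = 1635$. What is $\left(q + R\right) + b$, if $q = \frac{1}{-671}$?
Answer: $- \frac{933362}{671} \approx -1391.0$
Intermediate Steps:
$b = -1629$ ($b = 6 - 1635 = -1629$)
$R = 238$ ($R = 243 - 5 = 238$)
$q = - \frac{1}{671} \approx -0.0014903$
$\left(q + R\right) + b = \left(- \frac{1}{671} + 238\right) - 1629 = \frac{159697}{671} - 1629 = - \frac{933362}{671}$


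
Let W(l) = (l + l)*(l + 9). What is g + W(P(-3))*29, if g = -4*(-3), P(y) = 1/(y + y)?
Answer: -1321/18 ≈ -73.389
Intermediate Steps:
P(y) = 1/(2*y)
W(l) = 2*l*(9 + l) (W(l) = (2*l)*(9 + l) = 2*l*(9 + l))
g = 12
g + W(P(-3))*29 = 12 + (2*((1/2)/(-3))*(9 + (1/2)/(-3)))*29 = 12 + (2*((1/2)*(-1/3))*(9 + (1/2)*(-1/3)))*29 = 12 + (2*(-1/6)*(9 - 1/6))*29 = 12 + (2*(-1/6)*(53/6))*29 = 12 - 53/18*29 = 12 - 1537/18 = -1321/18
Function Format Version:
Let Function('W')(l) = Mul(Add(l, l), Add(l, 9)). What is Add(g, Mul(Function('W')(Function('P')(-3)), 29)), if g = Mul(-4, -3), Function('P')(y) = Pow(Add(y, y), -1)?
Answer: Rational(-1321, 18) ≈ -73.389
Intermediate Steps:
Function('P')(y) = Mul(Rational(1, 2), Pow(y, -1)) (Function('P')(y) = Pow(Mul(2, y), -1) = Mul(Rational(1, 2), Pow(y, -1)))
Function('W')(l) = Mul(2, l, Add(9, l)) (Function('W')(l) = Mul(Mul(2, l), Add(9, l)) = Mul(2, l, Add(9, l)))
g = 12
Add(g, Mul(Function('W')(Function('P')(-3)), 29)) = Add(12, Mul(Mul(2, Mul(Rational(1, 2), Pow(-3, -1)), Add(9, Mul(Rational(1, 2), Pow(-3, -1)))), 29)) = Add(12, Mul(Mul(2, Mul(Rational(1, 2), Rational(-1, 3)), Add(9, Mul(Rational(1, 2), Rational(-1, 3)))), 29)) = Add(12, Mul(Mul(2, Rational(-1, 6), Add(9, Rational(-1, 6))), 29)) = Add(12, Mul(Mul(2, Rational(-1, 6), Rational(53, 6)), 29)) = Add(12, Mul(Rational(-53, 18), 29)) = Add(12, Rational(-1537, 18)) = Rational(-1321, 18)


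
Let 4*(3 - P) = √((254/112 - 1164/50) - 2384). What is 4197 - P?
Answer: 4194 + 3*I*√5237582/560 ≈ 4194.0 + 12.26*I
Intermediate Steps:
P = 3 - 3*I*√5237582/560 (P = 3 - √((254/112 - 1164/50) - 2384)/4 = 3 - √((254*(1/112) - 1164*1/50) - 2384)/4 = 3 - √((127/56 - 582/25) - 2384)/4 = 3 - √(-29417/1400 - 2384)/4 = 3 - 3*I*√5237582/560 ≈ 3.0 - 12.26*I)
4197 - P = 4197 - (3 - 3*I*√5237582/560) = 4197 + (-3 + 3*I*√5237582/560) = 4194 + 3*I*√5237582/560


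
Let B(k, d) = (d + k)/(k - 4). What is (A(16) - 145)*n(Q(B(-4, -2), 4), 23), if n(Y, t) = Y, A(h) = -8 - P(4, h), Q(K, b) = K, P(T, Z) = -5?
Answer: -111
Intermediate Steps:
B(k, d) = (d + k)/(-4 + k)
A(h) = -3 (A(h) = -8 - 1*(-5) = -8 + 5 = -3)
(A(16) - 145)*n(Q(B(-4, -2), 4), 23) = (-3 - 145)*((-2 - 4)/(-4 - 4)) = -148*(-6)/(-8) = -(-37)*(-6)/2 = -148*¾ = -111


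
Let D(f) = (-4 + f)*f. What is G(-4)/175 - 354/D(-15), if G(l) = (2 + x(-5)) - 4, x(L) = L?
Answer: -609/475 ≈ -1.2821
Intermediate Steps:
D(f) = f*(-4 + f)
G(l) = -7 (G(l) = (2 - 5) - 4 = -3 - 4 = -7)
G(-4)/175 - 354/D(-15) = -7/175 - 354*(-1/(15*(-4 - 15))) = -7*1/175 - 354/((-15*(-19))) = -1/25 - 354/285 = -1/25 - 354*1/285 = -1/25 - 118/95 = -609/475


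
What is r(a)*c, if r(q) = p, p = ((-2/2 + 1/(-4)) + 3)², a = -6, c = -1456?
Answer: -4459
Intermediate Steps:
p = 49/16 (p = ((-2*½ + 1*(-¼)) + 3)² = ((-1 - ¼) + 3)² = (-5/4 + 3)² = (7/4)² = 49/16 ≈ 3.0625)
r(q) = 49/16
r(a)*c = (49/16)*(-1456) = -4459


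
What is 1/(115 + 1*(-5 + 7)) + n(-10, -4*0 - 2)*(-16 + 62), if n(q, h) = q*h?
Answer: 107641/117 ≈ 920.01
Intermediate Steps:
n(q, h) = h*q
1/(115 + 1*(-5 + 7)) + n(-10, -4*0 - 2)*(-16 + 62) = 1/(115 + 1*(-5 + 7)) + ((-4*0 - 2)*(-10))*(-16 + 62) = 1/(115 + 1*2) + ((0 - 2)*(-10))*46 = 1/(115 + 2) - 2*(-10)*46 = 1/117 + 20*46 = 1/117 + 920 = 107641/117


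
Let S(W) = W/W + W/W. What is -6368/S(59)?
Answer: -3184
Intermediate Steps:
S(W) = 2 (S(W) = 1 + 1 = 2)
-6368/S(59) = -6368/2 = -6368*½ = -3184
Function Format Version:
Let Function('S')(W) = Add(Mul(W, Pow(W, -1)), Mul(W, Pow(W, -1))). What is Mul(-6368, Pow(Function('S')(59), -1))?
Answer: -3184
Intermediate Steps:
Function('S')(W) = 2 (Function('S')(W) = Add(1, 1) = 2)
Mul(-6368, Pow(Function('S')(59), -1)) = Mul(-6368, Pow(2, -1)) = Mul(-6368, Rational(1, 2)) = -3184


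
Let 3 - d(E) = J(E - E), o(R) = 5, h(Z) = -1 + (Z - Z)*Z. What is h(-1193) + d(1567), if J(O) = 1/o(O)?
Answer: 9/5 ≈ 1.8000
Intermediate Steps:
h(Z) = -1 (h(Z) = -1 + 0*Z = -1 + 0 = -1)
J(O) = 1/5
d(E) = 14/5 (d(E) = 3 - 1*1/5 = 3 - 1/5 = 14/5)
h(-1193) + d(1567) = -1 + 14/5 = 9/5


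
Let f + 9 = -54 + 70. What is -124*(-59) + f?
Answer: 7323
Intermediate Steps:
f = 7 (f = -9 + (-54 + 70) = -9 + 16 = 7)
-124*(-59) + f = -124*(-59) + 7 = 7316 + 7 = 7323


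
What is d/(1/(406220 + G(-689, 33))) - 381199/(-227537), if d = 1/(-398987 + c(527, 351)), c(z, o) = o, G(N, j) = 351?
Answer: 2584769519/3943671284 ≈ 0.65542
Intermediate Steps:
d = -1/398636 (d = 1/(-398987 + 351) = 1/(-398636) = -1/398636 ≈ -2.5086e-6)
d/(1/(406220 + G(-689, 33))) - 381199/(-227537) = -1/(398636*(1/(406220 + 351))) - 381199/(-227537) = -1/(398636*(1/406571)) - 381199*(-1/227537) = -1/(398636*1/406571) + 381199/227537 = -1/398636*406571 + 381199/227537 = -17677/17332 + 381199/227537 = 2584769519/3943671284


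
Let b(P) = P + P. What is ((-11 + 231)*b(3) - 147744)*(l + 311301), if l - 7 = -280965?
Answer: -4442943432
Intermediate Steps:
l = -280958 (l = 7 - 280965 = -280958)
b(P) = 2*P
((-11 + 231)*b(3) - 147744)*(l + 311301) = ((-11 + 231)*(2*3) - 147744)*(-280958 + 311301) = (220*6 - 147744)*30343 = (1320 - 147744)*30343 = -146424*30343 = -4442943432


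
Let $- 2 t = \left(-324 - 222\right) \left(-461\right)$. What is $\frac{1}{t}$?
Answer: $- \frac{1}{125853} \approx -7.9458 \cdot 10^{-6}$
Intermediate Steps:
$t = -125853$ ($t = - \frac{\left(-324 - 222\right) \left(-461\right)}{2} = - \frac{\left(-546\right) \left(-461\right)}{2} = \left(- \frac{1}{2}\right) 251706 = -125853$)
$\frac{1}{t} = \frac{1}{-125853} = - \frac{1}{125853}$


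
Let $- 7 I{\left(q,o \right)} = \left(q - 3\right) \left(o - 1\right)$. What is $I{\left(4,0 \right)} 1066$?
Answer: $\frac{1066}{7} \approx 152.29$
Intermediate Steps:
$I{\left(q,o \right)} = - \frac{\left(-1 + o\right) \left(-3 + q\right)}{7}$ ($I{\left(q,o \right)} = - \frac{\left(q - 3\right) \left(o - 1\right)}{7} = - \frac{\left(-3 + q\right) \left(-1 + o\right)}{7} = - \frac{\left(-1 + o\right) \left(-3 + q\right)}{7}$)
$I{\left(4,0 \right)} 1066 = \left(- \frac{3}{7} + \frac{1}{7} \cdot 4 + \frac{3}{7} \cdot 0 - 0 \cdot 4\right) 1066 = \left(- \frac{3}{7} + \frac{4}{7} + 0 + 0\right) 1066 = \frac{1}{7} \cdot 1066 = \frac{1066}{7}$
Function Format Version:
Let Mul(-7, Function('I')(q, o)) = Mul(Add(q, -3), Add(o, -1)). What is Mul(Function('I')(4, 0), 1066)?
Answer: Rational(1066, 7) ≈ 152.29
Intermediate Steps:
Function('I')(q, o) = Mul(Rational(-1, 7), Add(-1, o), Add(-3, q)) (Function('I')(q, o) = Mul(Rational(-1, 7), Mul(Add(q, -3), Add(o, -1))) = Mul(Rational(-1, 7), Mul(Add(-3, q), Add(-1, o))) = Mul(Rational(-1, 7), Mul(Add(-1, o), Add(-3, q))) = Mul(Rational(-1, 7), Add(-1, o), Add(-3, q)))
Mul(Function('I')(4, 0), 1066) = Mul(Add(Rational(-3, 7), Mul(Rational(1, 7), 4), Mul(Rational(3, 7), 0), Mul(Rational(-1, 7), 0, 4)), 1066) = Mul(Add(Rational(-3, 7), Rational(4, 7), 0, 0), 1066) = Mul(Rational(1, 7), 1066) = Rational(1066, 7)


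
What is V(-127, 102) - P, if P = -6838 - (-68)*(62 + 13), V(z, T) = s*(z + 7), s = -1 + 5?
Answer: 1258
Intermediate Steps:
s = 4
V(z, T) = 28 + 4*z (V(z, T) = 4*(z + 7) = 4*(7 + z) = 28 + 4*z)
P = -1738 (P = -6838 - (-68)*75 = -6838 - 1*(-5100) = -6838 + 5100 = -1738)
V(-127, 102) - P = (28 + 4*(-127)) - 1*(-1738) = (28 - 508) + 1738 = -480 + 1738 = 1258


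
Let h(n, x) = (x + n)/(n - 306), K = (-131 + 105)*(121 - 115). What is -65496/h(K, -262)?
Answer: -1375416/19 ≈ -72390.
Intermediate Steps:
K = -156 (K = -26*6 = -156)
h(n, x) = (n + x)/(-306 + n)
-65496/h(K, -262) = -65496*(-306 - 156)/(-156 - 262) = -65496/(-418/(-462)) = -65496/((-1/462*(-418))) = -65496/19/21 = -65496*21/19 = -1375416/19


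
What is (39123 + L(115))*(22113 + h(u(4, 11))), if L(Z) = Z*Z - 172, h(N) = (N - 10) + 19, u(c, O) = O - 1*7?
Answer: 1154446176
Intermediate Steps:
u(c, O) = -7 + O (u(c, O) = O - 7 = -7 + O)
h(N) = 9 + N (h(N) = (-10 + N) + 19 = 9 + N)
L(Z) = -172 + Z² (L(Z) = Z² - 172 = -172 + Z²)
(39123 + L(115))*(22113 + h(u(4, 11))) = (39123 + (-172 + 115²))*(22113 + (9 + (-7 + 11))) = (39123 + (-172 + 13225))*(22113 + (9 + 4)) = (39123 + 13053)*(22113 + 13) = 52176*22126 = 1154446176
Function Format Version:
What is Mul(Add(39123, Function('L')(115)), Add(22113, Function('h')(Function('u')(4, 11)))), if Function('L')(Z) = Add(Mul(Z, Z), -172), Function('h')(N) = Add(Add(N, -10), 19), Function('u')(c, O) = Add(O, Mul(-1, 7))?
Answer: 1154446176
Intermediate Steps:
Function('u')(c, O) = Add(-7, O) (Function('u')(c, O) = Add(O, -7) = Add(-7, O))
Function('h')(N) = Add(9, N) (Function('h')(N) = Add(Add(-10, N), 19) = Add(9, N))
Function('L')(Z) = Add(-172, Pow(Z, 2)) (Function('L')(Z) = Add(Pow(Z, 2), -172) = Add(-172, Pow(Z, 2)))
Mul(Add(39123, Function('L')(115)), Add(22113, Function('h')(Function('u')(4, 11)))) = Mul(Add(39123, Add(-172, Pow(115, 2))), Add(22113, Add(9, Add(-7, 11)))) = Mul(Add(39123, Add(-172, 13225)), Add(22113, Add(9, 4))) = Mul(Add(39123, 13053), Add(22113, 13)) = Mul(52176, 22126) = 1154446176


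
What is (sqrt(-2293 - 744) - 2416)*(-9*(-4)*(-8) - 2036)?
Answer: 5614784 - 2324*I*sqrt(3037) ≈ 5.6148e+6 - 1.2807e+5*I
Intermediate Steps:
(sqrt(-2293 - 744) - 2416)*(-9*(-4)*(-8) - 2036) = (sqrt(-3037) - 2416)*(36*(-8) - 2036) = (I*sqrt(3037) - 2416)*(-288 - 2036) = (-2416 + I*sqrt(3037))*(-2324) = 5614784 - 2324*I*sqrt(3037)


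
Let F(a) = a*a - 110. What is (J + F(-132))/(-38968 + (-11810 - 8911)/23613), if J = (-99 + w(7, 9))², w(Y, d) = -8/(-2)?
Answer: -207314269/306724035 ≈ -0.67590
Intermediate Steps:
w(Y, d) = 4 (w(Y, d) = -8*(-½) = 4)
F(a) = -110 + a² (F(a) = a² - 110 = -110 + a²)
J = 9025 (J = (-99 + 4)² = (-95)² = 9025)
(J + F(-132))/(-38968 + (-11810 - 8911)/23613) = (9025 + (-110 + (-132)²))/(-38968 + (-11810 - 8911)/23613) = (9025 + (-110 + 17424))/(-38968 - 20721*1/23613) = (9025 + 17314)/(-38968 - 6907/7871) = 26339/(-306724035/7871) = 26339*(-7871/306724035) = -207314269/306724035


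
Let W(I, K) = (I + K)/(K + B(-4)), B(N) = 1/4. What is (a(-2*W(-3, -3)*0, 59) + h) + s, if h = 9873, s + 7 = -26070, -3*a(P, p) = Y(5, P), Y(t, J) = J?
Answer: -16204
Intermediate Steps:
B(N) = 1/4
W(I, K) = (I + K)/(1/4 + K) (W(I, K) = (I + K)/(K + 1/4) = (I + K)/(1/4 + K))
a(P, p) = -P/3
s = -26077 (s = -7 - 26070 = -26077)
(a(-2*W(-3, -3)*0, 59) + h) + s = (-(-8*(-3 - 3)/(1 + 4*(-3)))*0/3 + 9873) - 26077 = (-(-8*(-6)/(1 - 12))*0/3 + 9873) - 26077 = (-(-8*(-6)/(-11))*0/3 + 9873) - 26077 = (-(-8*(-1)*(-6)/11)*0/3 + 9873) - 26077 = (-(-2*24/11)*0/3 + 9873) - 26077 = (-(-16)*0/11 + 9873) - 26077 = (-1/3*0 + 9873) - 26077 = (0 + 9873) - 26077 = 9873 - 26077 = -16204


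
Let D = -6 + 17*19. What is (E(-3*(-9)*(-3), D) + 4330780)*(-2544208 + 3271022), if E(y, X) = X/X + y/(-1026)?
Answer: 59805774063167/19 ≈ 3.1477e+12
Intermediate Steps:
D = 317 (D = -6 + 323 = 317)
E(y, X) = 1 - y/1026 (E(y, X) = 1 + y*(-1/1026) = 1 - y/1026)
(E(-3*(-9)*(-3), D) + 4330780)*(-2544208 + 3271022) = ((1 - (-3*(-9))*(-3)/1026) + 4330780)*(-2544208 + 3271022) = ((1 - (-3)/38) + 4330780)*726814 = ((1 - 1/1026*(-81)) + 4330780)*726814 = ((1 + 3/38) + 4330780)*726814 = (41/38 + 4330780)*726814 = (164569681/38)*726814 = 59805774063167/19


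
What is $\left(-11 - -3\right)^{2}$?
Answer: $64$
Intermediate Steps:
$\left(-11 - -3\right)^{2} = \left(-11 + \left(6 - 3\right)\right)^{2} = \left(-11 + 3\right)^{2} = \left(-8\right)^{2} = 64$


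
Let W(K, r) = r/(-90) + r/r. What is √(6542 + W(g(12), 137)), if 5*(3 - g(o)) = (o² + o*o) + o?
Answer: √5887330/30 ≈ 80.879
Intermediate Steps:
g(o) = 3 - 2*o²/5 - o/5 (g(o) = 3 - ((o² + o*o) + o)/5 = 3 - ((o² + o²) + o)/5 = 3 - (2*o² + o)/5 = 3 - (o + 2*o²)/5 = 3 + (-2*o²/5 - o/5) = 3 - 2*o²/5 - o/5)
W(K, r) = 1 - r/90 (W(K, r) = r*(-1/90) + 1 = -r/90 + 1 = 1 - r/90)
√(6542 + W(g(12), 137)) = √(6542 + (1 - 1/90*137)) = √(6542 + (1 - 137/90)) = √(6542 - 47/90) = √(588733/90) = √5887330/30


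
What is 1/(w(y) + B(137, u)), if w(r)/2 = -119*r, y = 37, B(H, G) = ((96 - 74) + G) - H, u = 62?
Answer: -1/8859 ≈ -0.00011288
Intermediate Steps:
B(H, G) = 22 + G - H (B(H, G) = (22 + G) - H = 22 + G - H)
w(r) = -238*r (w(r) = 2*(-119*r) = -238*r)
1/(w(y) + B(137, u)) = 1/(-238*37 + (22 + 62 - 1*137)) = 1/(-8806 + (22 + 62 - 137)) = 1/(-8806 - 53) = 1/(-8859) = -1/8859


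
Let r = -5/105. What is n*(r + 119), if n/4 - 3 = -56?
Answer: -529576/21 ≈ -25218.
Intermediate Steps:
n = -212 (n = 12 + 4*(-56) = 12 - 224 = -212)
r = -1/21 (r = -5*1/105 = -1/21 ≈ -0.047619)
n*(r + 119) = -212*(-1/21 + 119) = -212*2498/21 = -529576/21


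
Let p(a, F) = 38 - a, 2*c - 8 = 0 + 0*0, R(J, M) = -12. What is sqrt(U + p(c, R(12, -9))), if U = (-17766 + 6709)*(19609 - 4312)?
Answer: I*sqrt(169138895) ≈ 13005.0*I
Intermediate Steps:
c = 4 (c = 4 + (0 + 0*0)/2 = 4 + (0 + 0)/2 = 4 + (1/2)*0 = 4 + 0 = 4)
U = -169138929 (U = -11057*15297 = -169138929)
sqrt(U + p(c, R(12, -9))) = sqrt(-169138929 + (38 - 1*4)) = sqrt(-169138929 + (38 - 4)) = sqrt(-169138929 + 34) = sqrt(-169138895) = I*sqrt(169138895)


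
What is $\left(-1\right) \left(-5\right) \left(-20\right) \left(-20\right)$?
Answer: $2000$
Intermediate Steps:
$\left(-1\right) \left(-5\right) \left(-20\right) \left(-20\right) = 5 \left(-20\right) \left(-20\right) = \left(-100\right) \left(-20\right) = 2000$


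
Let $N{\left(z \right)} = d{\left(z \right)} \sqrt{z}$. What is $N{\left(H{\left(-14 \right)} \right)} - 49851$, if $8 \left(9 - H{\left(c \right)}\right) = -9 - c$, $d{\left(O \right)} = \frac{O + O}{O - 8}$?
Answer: $-49851 + \frac{67 \sqrt{134}}{6} \approx -49722.0$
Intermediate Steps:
$d{\left(O \right)} = \frac{2 O}{-8 + O}$
$H{\left(c \right)} = \frac{81}{8} + \frac{c}{8}$ ($H{\left(c \right)} = 9 - \frac{-9 - c}{8} = 9 + \left(\frac{9}{8} + \frac{c}{8}\right) = \frac{81}{8} + \frac{c}{8}$)
$N{\left(z \right)} = \frac{2 z^{\frac{3}{2}}}{-8 + z}$ ($N{\left(z \right)} = \frac{2 z}{-8 + z} \sqrt{z} = \frac{2 z^{\frac{3}{2}}}{-8 + z}$)
$N{\left(H{\left(-14 \right)} \right)} - 49851 = \frac{2 \left(\frac{81}{8} + \frac{1}{8} \left(-14\right)\right)^{\frac{3}{2}}}{-8 + \left(\frac{81}{8} + \frac{1}{8} \left(-14\right)\right)} - 49851 = \frac{2 \left(\frac{81}{8} - \frac{7}{4}\right)^{\frac{3}{2}}}{-8 + \left(\frac{81}{8} - \frac{7}{4}\right)} - 49851 = \frac{2 \left(\frac{67}{8}\right)^{\frac{3}{2}}}{-8 + \frac{67}{8}} - 49851 = \frac{2 \frac{67 \sqrt{134}}{32}}{\frac{3}{8}} - 49851 = 2 \frac{67 \sqrt{134}}{32} \cdot \frac{8}{3} - 49851 = \frac{67 \sqrt{134}}{6} - 49851 = -49851 + \frac{67 \sqrt{134}}{6}$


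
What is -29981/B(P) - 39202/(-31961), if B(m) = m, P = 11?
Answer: -957791519/351571 ≈ -2724.3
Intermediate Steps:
-29981/B(P) - 39202/(-31961) = -29981/11 - 39202/(-31961) = -29981*1/11 - 39202*(-1/31961) = -29981/11 + 39202/31961 = -957791519/351571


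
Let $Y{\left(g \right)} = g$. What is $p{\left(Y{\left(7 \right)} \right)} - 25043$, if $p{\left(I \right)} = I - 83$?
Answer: $-25119$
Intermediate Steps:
$p{\left(I \right)} = -83 + I$
$p{\left(Y{\left(7 \right)} \right)} - 25043 = \left(-83 + 7\right) - 25043 = -76 - 25043 = -25119$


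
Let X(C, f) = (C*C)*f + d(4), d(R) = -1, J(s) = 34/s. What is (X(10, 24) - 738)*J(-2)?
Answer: -28237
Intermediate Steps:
X(C, f) = -1 + f*C² (X(C, f) = (C*C)*f - 1 = C²*f - 1 = f*C² - 1 = -1 + f*C²)
(X(10, 24) - 738)*J(-2) = ((-1 + 24*10²) - 738)*(34/(-2)) = ((-1 + 24*100) - 738)*(34*(-½)) = ((-1 + 2400) - 738)*(-17) = (2399 - 738)*(-17) = 1661*(-17) = -28237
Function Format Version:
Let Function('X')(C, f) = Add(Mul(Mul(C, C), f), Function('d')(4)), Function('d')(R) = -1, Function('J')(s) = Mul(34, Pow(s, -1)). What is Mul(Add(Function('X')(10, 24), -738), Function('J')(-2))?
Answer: -28237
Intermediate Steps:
Function('X')(C, f) = Add(-1, Mul(f, Pow(C, 2))) (Function('X')(C, f) = Add(Mul(Mul(C, C), f), -1) = Add(Mul(Pow(C, 2), f), -1) = Add(Mul(f, Pow(C, 2)), -1) = Add(-1, Mul(f, Pow(C, 2))))
Mul(Add(Function('X')(10, 24), -738), Function('J')(-2)) = Mul(Add(Add(-1, Mul(24, Pow(10, 2))), -738), Mul(34, Pow(-2, -1))) = Mul(Add(Add(-1, Mul(24, 100)), -738), Mul(34, Rational(-1, 2))) = Mul(Add(Add(-1, 2400), -738), -17) = Mul(Add(2399, -738), -17) = Mul(1661, -17) = -28237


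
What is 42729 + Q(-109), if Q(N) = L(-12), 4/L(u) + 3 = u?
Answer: 640931/15 ≈ 42729.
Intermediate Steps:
L(u) = 4/(-3 + u)
Q(N) = -4/15 (Q(N) = 4/(-3 - 12) = 4/(-15) = 4*(-1/15) = -4/15)
42729 + Q(-109) = 42729 - 4/15 = 640931/15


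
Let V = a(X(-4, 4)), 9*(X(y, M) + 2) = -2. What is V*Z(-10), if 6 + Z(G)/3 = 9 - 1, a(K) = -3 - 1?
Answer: -24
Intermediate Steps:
X(y, M) = -20/9 (X(y, M) = -2 + (1/9)*(-2) = -2 - 2/9 = -20/9)
a(K) = -4
Z(G) = 6 (Z(G) = -18 + 3*(9 - 1) = -18 + 3*8 = -18 + 24 = 6)
V = -4
V*Z(-10) = -4*6 = -24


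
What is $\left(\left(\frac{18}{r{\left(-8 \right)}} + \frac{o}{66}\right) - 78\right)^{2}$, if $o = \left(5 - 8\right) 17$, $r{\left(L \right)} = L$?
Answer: $\frac{12709225}{1936} \approx 6564.7$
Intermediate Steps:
$o = -51$ ($o = \left(5 - 8\right) 17 = \left(-3\right) 17 = -51$)
$\left(\left(\frac{18}{r{\left(-8 \right)}} + \frac{o}{66}\right) - 78\right)^{2} = \left(\left(\frac{18}{-8} - \frac{51}{66}\right) - 78\right)^{2} = \left(\left(18 \left(- \frac{1}{8}\right) - \frac{17}{22}\right) - 78\right)^{2} = \left(\left(- \frac{9}{4} - \frac{17}{22}\right) - 78\right)^{2} = \left(- \frac{133}{44} - 78\right)^{2} = \left(- \frac{3565}{44}\right)^{2} = \frac{12709225}{1936}$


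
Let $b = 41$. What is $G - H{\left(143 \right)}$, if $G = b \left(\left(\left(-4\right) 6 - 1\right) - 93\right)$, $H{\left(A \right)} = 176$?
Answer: $-5014$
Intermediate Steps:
$G = -4838$ ($G = 41 \left(\left(\left(-4\right) 6 - 1\right) - 93\right) = 41 \left(\left(-24 - 1\right) - 93\right) = 41 \left(-25 - 93\right) = 41 \left(-118\right) = -4838$)
$G - H{\left(143 \right)} = -4838 - 176 = -5014$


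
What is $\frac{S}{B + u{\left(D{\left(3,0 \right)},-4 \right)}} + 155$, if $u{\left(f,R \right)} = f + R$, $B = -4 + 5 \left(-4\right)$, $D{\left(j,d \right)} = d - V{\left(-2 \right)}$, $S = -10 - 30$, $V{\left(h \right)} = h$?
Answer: $\frac{2035}{13} \approx 156.54$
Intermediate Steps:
$S = -40$
$D{\left(j,d \right)} = 2 + d$ ($D{\left(j,d \right)} = d - -2 = d + 2 = 2 + d$)
$B = -24$ ($B = -4 - 20 = -24$)
$u{\left(f,R \right)} = R + f$
$\frac{S}{B + u{\left(D{\left(3,0 \right)},-4 \right)}} + 155 = - \frac{40}{-24 + \left(-4 + \left(2 + 0\right)\right)} + 155 = - \frac{40}{-24 + \left(-4 + 2\right)} + 155 = - \frac{40}{-24 - 2} + 155 = - \frac{40}{-26} + 155 = \left(-40\right) \left(- \frac{1}{26}\right) + 155 = \frac{20}{13} + 155 = \frac{2035}{13}$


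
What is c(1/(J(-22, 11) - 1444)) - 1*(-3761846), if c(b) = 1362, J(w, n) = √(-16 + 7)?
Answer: 3763208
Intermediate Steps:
J(w, n) = 3*I (J(w, n) = √(-9) = 3*I)
c(1/(J(-22, 11) - 1444)) - 1*(-3761846) = 1362 - 1*(-3761846) = 1362 + 3761846 = 3763208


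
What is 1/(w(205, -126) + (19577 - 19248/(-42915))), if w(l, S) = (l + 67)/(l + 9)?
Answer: 1530635/29967873387 ≈ 5.1076e-5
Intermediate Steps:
w(l, S) = (67 + l)/(9 + l)
1/(w(205, -126) + (19577 - 19248/(-42915))) = 1/((67 + 205)/(9 + 205) + (19577 - 19248/(-42915))) = 1/(272/214 + (19577 - 19248*(-1/42915))) = 1/((1/214)*272 + (19577 + 6416/14305)) = 1/(136/107 + 280055401/14305) = 1/(29967873387/1530635) = 1530635/29967873387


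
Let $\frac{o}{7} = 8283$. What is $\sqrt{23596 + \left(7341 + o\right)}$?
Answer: $\sqrt{88918} \approx 298.19$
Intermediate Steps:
$o = 57981$ ($o = 7 \cdot 8283 = 57981$)
$\sqrt{23596 + \left(7341 + o\right)} = \sqrt{23596 + \left(7341 + 57981\right)} = \sqrt{23596 + 65322} = \sqrt{88918}$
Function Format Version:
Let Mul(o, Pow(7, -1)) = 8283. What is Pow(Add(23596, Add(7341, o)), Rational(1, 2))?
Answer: Pow(88918, Rational(1, 2)) ≈ 298.19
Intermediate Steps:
o = 57981 (o = Mul(7, 8283) = 57981)
Pow(Add(23596, Add(7341, o)), Rational(1, 2)) = Pow(Add(23596, Add(7341, 57981)), Rational(1, 2)) = Pow(Add(23596, 65322), Rational(1, 2)) = Pow(88918, Rational(1, 2))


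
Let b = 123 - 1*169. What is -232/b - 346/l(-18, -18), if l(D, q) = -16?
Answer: 4907/184 ≈ 26.668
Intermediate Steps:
b = -46 (b = 123 - 169 = -46)
-232/b - 346/l(-18, -18) = -232/(-46) - 346/(-16) = -232*(-1/46) - 346*(-1/16) = 116/23 + 173/8 = 4907/184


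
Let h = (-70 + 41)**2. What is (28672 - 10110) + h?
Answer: 19403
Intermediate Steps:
h = 841 (h = (-29)**2 = 841)
(28672 - 10110) + h = (28672 - 10110) + 841 = 18562 + 841 = 19403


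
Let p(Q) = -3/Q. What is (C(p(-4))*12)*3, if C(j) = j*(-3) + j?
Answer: -54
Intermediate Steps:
C(j) = -2*j (C(j) = -3*j + j = -2*j)
(C(p(-4))*12)*3 = (-(-6)/(-4)*12)*3 = (-(-6)*(-1)/4*12)*3 = (-2*¾*12)*3 = -3/2*12*3 = -18*3 = -54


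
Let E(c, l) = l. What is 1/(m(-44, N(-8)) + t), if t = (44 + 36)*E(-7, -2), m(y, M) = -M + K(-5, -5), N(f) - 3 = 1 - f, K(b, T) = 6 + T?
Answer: -1/171 ≈ -0.0058480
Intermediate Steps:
N(f) = 4 - f (N(f) = 3 + (1 - f) = 4 - f)
m(y, M) = 1 - M (m(y, M) = -M + (6 - 5) = -M + 1 = 1 - M)
t = -160 (t = (44 + 36)*(-2) = 80*(-2) = -160)
1/(m(-44, N(-8)) + t) = 1/((1 - (4 - 1*(-8))) - 160) = 1/((1 - (4 + 8)) - 160) = 1/((1 - 1*12) - 160) = 1/((1 - 12) - 160) = 1/(-11 - 160) = 1/(-171) = -1/171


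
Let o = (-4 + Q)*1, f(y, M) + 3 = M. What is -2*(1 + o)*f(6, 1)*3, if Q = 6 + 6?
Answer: 108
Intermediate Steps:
f(y, M) = -3 + M
Q = 12
o = 8 (o = (-4 + 12)*1 = 8*1 = 8)
-2*(1 + o)*f(6, 1)*3 = -2*(1 + 8)*(-3 + 1)*3 = -18*(-2)*3 = -2*(-18)*3 = 36*3 = 108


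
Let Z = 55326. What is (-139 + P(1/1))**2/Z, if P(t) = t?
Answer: 3174/9221 ≈ 0.34421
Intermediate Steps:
(-139 + P(1/1))**2/Z = (-139 + 1/1)**2/55326 = (-139 + 1)**2*(1/55326) = (-138)**2*(1/55326) = 19044*(1/55326) = 3174/9221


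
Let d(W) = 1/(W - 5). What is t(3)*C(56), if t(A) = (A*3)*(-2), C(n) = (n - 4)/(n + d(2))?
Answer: -2808/167 ≈ -16.814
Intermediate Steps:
d(W) = 1/(-5 + W)
C(n) = (-4 + n)/(-⅓ + n) (C(n) = (n - 4)/(n + 1/(-5 + 2)) = (-4 + n)/(n + 1/(-3)) = (-4 + n)/(n - ⅓) = (-4 + n)/(-⅓ + n))
t(A) = -6*A (t(A) = (3*A)*(-2) = -6*A)
t(3)*C(56) = (-6*3)*(3*(-4 + 56)/(-1 + 3*56)) = -54*52/(-1 + 168) = -54*52/167 = -18*156/167 = -2808/167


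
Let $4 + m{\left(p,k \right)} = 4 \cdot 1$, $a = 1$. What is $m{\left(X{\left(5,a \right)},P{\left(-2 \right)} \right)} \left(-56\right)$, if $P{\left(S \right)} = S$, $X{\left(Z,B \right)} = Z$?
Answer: $0$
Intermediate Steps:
$m{\left(p,k \right)} = 0$ ($m{\left(p,k \right)} = -4 + 4 \cdot 1 = -4 + 4 = 0$)
$m{\left(X{\left(5,a \right)},P{\left(-2 \right)} \right)} \left(-56\right) = 0 \left(-56\right) = 0$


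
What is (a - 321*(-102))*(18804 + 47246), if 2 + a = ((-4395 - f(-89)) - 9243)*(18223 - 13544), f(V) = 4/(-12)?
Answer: -12637591347350/3 ≈ -4.2125e+12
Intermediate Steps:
f(V) = -⅓ (f(V) = -1/12*4 = -⅓)
a = -191431933/3 (a = -2 + ((-4395 - 1*(-⅓)) - 9243)*(18223 - 13544) = -2 + ((-4395 + ⅓) - 9243)*4679 = -2 + (-13184/3 - 9243)*4679 = -2 - 40913/3*4679 = -2 - 191431927/3 = -191431933/3 ≈ -6.3811e+7)
(a - 321*(-102))*(18804 + 47246) = (-191431933/3 - 321*(-102))*(18804 + 47246) = (-191431933/3 + 32742)*66050 = -191333707/3*66050 = -12637591347350/3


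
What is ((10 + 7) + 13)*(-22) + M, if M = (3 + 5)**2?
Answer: -596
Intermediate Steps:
M = 64 (M = 8**2 = 64)
((10 + 7) + 13)*(-22) + M = ((10 + 7) + 13)*(-22) + 64 = (17 + 13)*(-22) + 64 = 30*(-22) + 64 = -660 + 64 = -596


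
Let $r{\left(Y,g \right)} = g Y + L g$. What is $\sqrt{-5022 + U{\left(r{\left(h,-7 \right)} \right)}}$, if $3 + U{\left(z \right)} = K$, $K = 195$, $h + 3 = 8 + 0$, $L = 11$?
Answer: $i \sqrt{4830} \approx 69.498 i$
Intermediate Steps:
$h = 5$ ($h = -3 + \left(8 + 0\right) = -3 + 8 = 5$)
$r{\left(Y,g \right)} = 11 g + Y g$ ($r{\left(Y,g \right)} = g Y + 11 g = Y g + 11 g = 11 g + Y g$)
$U{\left(z \right)} = 192$ ($U{\left(z \right)} = -3 + 195 = 192$)
$\sqrt{-5022 + U{\left(r{\left(h,-7 \right)} \right)}} = \sqrt{-5022 + 192} = \sqrt{-4830} = i \sqrt{4830}$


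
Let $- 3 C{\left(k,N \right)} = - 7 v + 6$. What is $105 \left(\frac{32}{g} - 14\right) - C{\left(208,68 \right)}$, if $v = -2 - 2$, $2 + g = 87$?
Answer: $- \frac{72376}{51} \approx -1419.1$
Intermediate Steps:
$g = 85$ ($g = -2 + 87 = 85$)
$v = -4$
$C{\left(k,N \right)} = - \frac{34}{3}$ ($C{\left(k,N \right)} = - \frac{\left(-7\right) \left(-4\right) + 6}{3} = - \frac{28 + 6}{3} = \left(- \frac{1}{3}\right) 34 = - \frac{34}{3}$)
$105 \left(\frac{32}{g} - 14\right) - C{\left(208,68 \right)} = 105 \left(\frac{32}{85} - 14\right) - - \frac{34}{3} = 105 \left(32 \cdot \frac{1}{85} - 14\right) + \frac{34}{3} = 105 \left(\frac{32}{85} - 14\right) + \frac{34}{3} = 105 \left(- \frac{1158}{85}\right) + \frac{34}{3} = - \frac{24318}{17} + \frac{34}{3} = - \frac{72376}{51}$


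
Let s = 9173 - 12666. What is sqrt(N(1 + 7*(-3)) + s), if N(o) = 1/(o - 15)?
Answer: 12*I*sqrt(29715)/35 ≈ 59.102*I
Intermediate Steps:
s = -3493
N(o) = 1/(-15 + o)
sqrt(N(1 + 7*(-3)) + s) = sqrt(1/(-15 + (1 + 7*(-3))) - 3493) = sqrt(1/(-15 + (1 - 21)) - 3493) = sqrt(1/(-15 - 20) - 3493) = sqrt(1/(-35) - 3493) = sqrt(-1/35 - 3493) = sqrt(-122256/35) = 12*I*sqrt(29715)/35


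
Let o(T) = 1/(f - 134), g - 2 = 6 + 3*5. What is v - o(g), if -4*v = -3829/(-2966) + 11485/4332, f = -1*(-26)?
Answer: -225791369/231276816 ≈ -0.97628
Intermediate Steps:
f = 26
g = 23 (g = 2 + (6 + 3*5) = 2 + (6 + 15) = 2 + 21 = 23)
v = -25325869/25697424 (v = -(-3829/(-2966) + 11485/4332)/4 = -(-3829*(-1/2966) + 11485*(1/4332))/4 = -(3829/2966 + 11485/4332)/4 = -¼*25325869/6424356 = -25325869/25697424 ≈ -0.98554)
o(T) = -1/108 (o(T) = 1/(26 - 134) = 1/(-108) = -1/108)
v - o(g) = -25325869/25697424 - 1*(-1/108) = -25325869/25697424 + 1/108 = -225791369/231276816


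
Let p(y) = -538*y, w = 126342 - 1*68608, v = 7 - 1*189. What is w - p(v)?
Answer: -40182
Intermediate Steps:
v = -182 (v = 7 - 189 = -182)
w = 57734 (w = 126342 - 68608 = 57734)
w - p(v) = 57734 - (-538)*(-182) = 57734 - 1*97916 = 57734 - 97916 = -40182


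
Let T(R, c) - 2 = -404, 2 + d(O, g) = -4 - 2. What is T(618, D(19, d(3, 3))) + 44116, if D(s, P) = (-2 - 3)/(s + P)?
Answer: 43714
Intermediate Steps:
d(O, g) = -8 (d(O, g) = -2 + (-4 - 2) = -2 - 6 = -8)
D(s, P) = -5/(P + s)
T(R, c) = -402 (T(R, c) = 2 - 404 = -402)
T(618, D(19, d(3, 3))) + 44116 = -402 + 44116 = 43714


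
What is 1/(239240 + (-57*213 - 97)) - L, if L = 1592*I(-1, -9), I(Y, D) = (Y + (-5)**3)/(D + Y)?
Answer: -22767392587/1135010 ≈ -20059.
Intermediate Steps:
I(Y, D) = (-125 + Y)/(D + Y) (I(Y, D) = (Y - 125)/(D + Y) = (-125 + Y)/(D + Y))
L = 100296/5 (L = 1592*((-125 - 1)/(-9 - 1)) = 1592*(-126/(-10)) = 1592*(-1/10*(-126)) = 1592*(63/5) = 100296/5 ≈ 20059.)
1/(239240 + (-57*213 - 97)) - L = 1/(239240 + (-57*213 - 97)) - 1*100296/5 = 1/(239240 + (-12141 - 97)) - 100296/5 = 1/(239240 - 12238) - 100296/5 = 1/227002 - 100296/5 = -22767392587/1135010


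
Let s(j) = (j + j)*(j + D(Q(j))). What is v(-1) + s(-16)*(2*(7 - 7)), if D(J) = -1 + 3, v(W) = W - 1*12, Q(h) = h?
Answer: -13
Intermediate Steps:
v(W) = -12 + W (v(W) = W - 12 = -12 + W)
D(J) = 2
s(j) = 2*j*(2 + j) (s(j) = (j + j)*(j + 2) = (2*j)*(2 + j) = 2*j*(2 + j))
v(-1) + s(-16)*(2*(7 - 7)) = (-12 - 1) + (2*(-16)*(2 - 16))*(2*(7 - 7)) = -13 + (2*(-16)*(-14))*(2*0) = -13 + 448*0 = -13 + 0 = -13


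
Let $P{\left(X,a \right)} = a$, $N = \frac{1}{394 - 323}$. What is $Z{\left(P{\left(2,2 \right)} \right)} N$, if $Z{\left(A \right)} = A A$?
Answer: $\frac{4}{71} \approx 0.056338$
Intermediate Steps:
$N = \frac{1}{71} \approx 0.014085$
$Z{\left(A \right)} = A^{2}$
$Z{\left(P{\left(2,2 \right)} \right)} N = 2^{2} \cdot \frac{1}{71} = 4 \cdot \frac{1}{71} = \frac{4}{71}$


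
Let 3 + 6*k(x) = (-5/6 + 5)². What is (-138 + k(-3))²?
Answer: 857962681/46656 ≈ 18389.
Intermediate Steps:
k(x) = 517/216 (k(x) = -½ + (-5/6 + 5)²/6 = -½ + (-5*⅙ + 5)²/6 = -½ + (-⅚ + 5)²/6 = -½ + (25/6)²/6 = -½ + (⅙)*(625/36) = -½ + 625/216 = 517/216)
(-138 + k(-3))² = (-138 + 517/216)² = (-29291/216)² = 857962681/46656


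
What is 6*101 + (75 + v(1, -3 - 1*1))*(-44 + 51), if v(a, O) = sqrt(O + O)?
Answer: 1131 + 14*I*sqrt(2) ≈ 1131.0 + 19.799*I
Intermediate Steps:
v(a, O) = sqrt(2)*sqrt(O) (v(a, O) = sqrt(2*O) = sqrt(2)*sqrt(O))
6*101 + (75 + v(1, -3 - 1*1))*(-44 + 51) = 6*101 + (75 + sqrt(2)*sqrt(-3 - 1*1))*(-44 + 51) = 606 + (75 + sqrt(2)*sqrt(-3 - 1))*7 = 606 + (75 + sqrt(2)*sqrt(-4))*7 = 606 + (75 + sqrt(2)*(2*I))*7 = 606 + (75 + 2*I*sqrt(2))*7 = 606 + (525 + 14*I*sqrt(2)) = 1131 + 14*I*sqrt(2)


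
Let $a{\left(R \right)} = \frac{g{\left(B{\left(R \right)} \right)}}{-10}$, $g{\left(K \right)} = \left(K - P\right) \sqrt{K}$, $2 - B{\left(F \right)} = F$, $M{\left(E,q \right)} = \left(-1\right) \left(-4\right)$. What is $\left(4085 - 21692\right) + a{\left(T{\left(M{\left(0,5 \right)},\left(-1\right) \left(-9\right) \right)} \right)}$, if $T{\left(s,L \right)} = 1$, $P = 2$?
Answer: $- \frac{176069}{10} \approx -17607.0$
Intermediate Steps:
$M{\left(E,q \right)} = 4$
$B{\left(F \right)} = 2 - F$
$g{\left(K \right)} = \sqrt{K} \left(-2 + K\right)$ ($g{\left(K \right)} = \left(K - 2\right) \sqrt{K} = \left(-2 + K\right) \sqrt{K} = \sqrt{K} \left(-2 + K\right)$)
$a{\left(R \right)} = \frac{R \sqrt{2 - R}}{10}$ ($a{\left(R \right)} = \frac{\sqrt{2 - R} \left(-2 - \left(-2 + R\right)\right)}{-10} = \sqrt{2 - R} \left(- R\right) \left(- \frac{1}{10}\right) = - R \sqrt{2 - R} \left(- \frac{1}{10}\right) = \frac{R \sqrt{2 - R}}{10}$)
$\left(4085 - 21692\right) + a{\left(T{\left(M{\left(0,5 \right)},\left(-1\right) \left(-9\right) \right)} \right)} = \left(4085 - 21692\right) + \frac{1}{10} \cdot 1 \sqrt{2 - 1} = -17607 + \frac{1}{10} \cdot 1 \sqrt{2 - 1} = -17607 + \frac{1}{10} \cdot 1 \sqrt{1} = -17607 + \frac{1}{10} \cdot 1 \cdot 1 = -17607 + \frac{1}{10} = - \frac{176069}{10}$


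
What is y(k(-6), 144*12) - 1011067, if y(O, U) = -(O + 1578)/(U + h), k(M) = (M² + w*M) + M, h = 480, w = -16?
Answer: -93018235/92 ≈ -1.0111e+6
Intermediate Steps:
k(M) = M² - 15*M (k(M) = (M² - 16*M) + M = M² - 15*M)
y(O, U) = -(1578 + O)/(480 + U) (y(O, U) = -(O + 1578)/(U + 480) = -(1578 + O)/(480 + U))
y(k(-6), 144*12) - 1011067 = (-1578 - (-6)*(-15 - 6))/(480 + 144*12) - 1011067 = (-1578 - (-6)*(-21))/(480 + 1728) - 1011067 = (-1578 - 1*126)/2208 - 1011067 = (-1578 - 126)/2208 - 1011067 = (1/2208)*(-1704) - 1011067 = -71/92 - 1011067 = -93018235/92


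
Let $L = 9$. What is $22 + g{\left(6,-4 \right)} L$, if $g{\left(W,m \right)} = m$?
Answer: $-14$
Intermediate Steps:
$22 + g{\left(6,-4 \right)} L = 22 - 36 = -14$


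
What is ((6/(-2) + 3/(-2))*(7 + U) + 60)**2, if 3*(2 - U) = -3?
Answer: 225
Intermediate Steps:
U = 3 (U = 2 - 1/3*(-3) = 2 + 1 = 3)
((6/(-2) + 3/(-2))*(7 + U) + 60)**2 = ((6/(-2) + 3/(-2))*(7 + 3) + 60)**2 = ((6*(-1/2) + 3*(-1/2))*10 + 60)**2 = ((-3 - 3/2)*10 + 60)**2 = (-9/2*10 + 60)**2 = (-45 + 60)**2 = 15**2 = 225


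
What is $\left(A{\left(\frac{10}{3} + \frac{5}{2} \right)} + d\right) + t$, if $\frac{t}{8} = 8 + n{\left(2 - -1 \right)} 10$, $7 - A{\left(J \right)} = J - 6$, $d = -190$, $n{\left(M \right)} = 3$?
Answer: $\frac{727}{6} \approx 121.17$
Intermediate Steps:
$A{\left(J \right)} = 13 - J$ ($A{\left(J \right)} = 7 - \left(J - 6\right) = 7 - \left(-6 + J\right) = 13 - J$)
$t = 304$ ($t = 8 \left(8 + 3 \cdot 10\right) = 8 \left(8 + 30\right) = 8 \cdot 38 = 304$)
$\left(A{\left(\frac{10}{3} + \frac{5}{2} \right)} + d\right) + t = \left(\left(13 - \left(\frac{10}{3} + \frac{5}{2}\right)\right) - 190\right) + 304 = \left(\left(13 - \frac{35}{6}\right) - 190\right) + 304 = \left(\frac{43}{6} - 190\right) + 304 = - \frac{1097}{6} + 304 = \frac{727}{6}$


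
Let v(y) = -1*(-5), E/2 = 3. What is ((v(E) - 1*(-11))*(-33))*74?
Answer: -39072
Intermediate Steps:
E = 6 (E = 2*3 = 6)
v(y) = 5
((v(E) - 1*(-11))*(-33))*74 = ((5 - 1*(-11))*(-33))*74 = ((5 + 11)*(-33))*74 = (16*(-33))*74 = -528*74 = -39072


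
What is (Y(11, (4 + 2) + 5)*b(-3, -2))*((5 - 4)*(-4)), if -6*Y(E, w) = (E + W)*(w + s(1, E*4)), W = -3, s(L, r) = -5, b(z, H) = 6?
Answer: 192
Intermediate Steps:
Y(E, w) = -(-5 + w)*(-3 + E)/6 (Y(E, w) = -(E - 3)*(w - 5)/6 = -(-3 + E)*(-5 + w)/6 = -(-5 + w)*(-3 + E)/6)
(Y(11, (4 + 2) + 5)*b(-3, -2))*((5 - 4)*(-4)) = ((-5/2 + ((4 + 2) + 5)/2 + (⅚)*11 - ⅙*11*((4 + 2) + 5))*6)*((5 - 4)*(-4)) = ((-5/2 + (6 + 5)/2 + 55/6 - ⅙*11*(6 + 5))*6)*(1*(-4)) = ((-5/2 + (½)*11 + 55/6 - ⅙*11*11)*6)*(-4) = ((-5/2 + 11/2 + 55/6 - 121/6)*6)*(-4) = -8*6*(-4) = -48*(-4) = 192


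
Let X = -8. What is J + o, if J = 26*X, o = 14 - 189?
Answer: -383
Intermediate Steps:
o = -175
J = -208 (J = 26*(-8) = -208)
J + o = -208 - 175 = -383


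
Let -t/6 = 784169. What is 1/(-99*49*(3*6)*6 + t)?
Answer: -1/5228922 ≈ -1.9124e-7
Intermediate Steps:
t = -4705014 (t = -6*784169 = -4705014)
1/(-99*49*(3*6)*6 + t) = 1/(-99*49*(3*6)*6 - 4705014) = 1/(-4851*18*6 - 4705014) = 1/(-4851*108 - 4705014) = 1/(-1*523908 - 4705014) = 1/(-523908 - 4705014) = 1/(-5228922) = -1/5228922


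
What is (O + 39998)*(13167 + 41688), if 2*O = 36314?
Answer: 3190092525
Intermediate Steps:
O = 18157 (O = (½)*36314 = 18157)
(O + 39998)*(13167 + 41688) = (18157 + 39998)*(13167 + 41688) = 58155*54855 = 3190092525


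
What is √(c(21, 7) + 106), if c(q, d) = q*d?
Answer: √253 ≈ 15.906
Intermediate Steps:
c(q, d) = d*q
√(c(21, 7) + 106) = √(7*21 + 106) = √(147 + 106) = √253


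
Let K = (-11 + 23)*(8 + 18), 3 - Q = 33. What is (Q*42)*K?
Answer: -393120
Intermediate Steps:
Q = -30 (Q = 3 - 1*33 = 3 - 33 = -30)
K = 312 (K = 12*26 = 312)
(Q*42)*K = -30*42*312 = -1260*312 = -393120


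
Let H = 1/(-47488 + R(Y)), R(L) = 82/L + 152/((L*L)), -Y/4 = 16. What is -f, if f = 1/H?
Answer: 24314493/512 ≈ 47489.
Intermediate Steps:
Y = -64 (Y = -4*16 = -64)
R(L) = 82/L + 152/L² (R(L) = 82/L + 152/(L²) = 82/L + 152/L²)
H = -512/24314493 (H = 1/(-47488 + 2*(76 + 41*(-64))/(-64)²) = 1/(-47488 + 2*(1/4096)*(76 - 2624)) = 1/(-47488 + 2*(1/4096)*(-2548)) = 1/(-47488 - 637/512) = 1/(-24314493/512) = -512/24314493 ≈ -2.1057e-5)
f = -24314493/512 (f = 1/(-512/24314493) = -24314493/512 ≈ -47489.)
-f = -1*(-24314493/512) = 24314493/512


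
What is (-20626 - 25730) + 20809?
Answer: -25547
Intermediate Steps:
(-20626 - 25730) + 20809 = -46356 + 20809 = -25547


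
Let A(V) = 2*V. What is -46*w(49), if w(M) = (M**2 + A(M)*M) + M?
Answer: -333592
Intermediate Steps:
w(M) = M + 3*M**2 (w(M) = (M**2 + (2*M)*M) + M = (M**2 + 2*M**2) + M = 3*M**2 + M = M + 3*M**2)
-46*w(49) = -2254*(1 + 3*49) = -2254*(1 + 147) = -2254*148 = -46*7252 = -333592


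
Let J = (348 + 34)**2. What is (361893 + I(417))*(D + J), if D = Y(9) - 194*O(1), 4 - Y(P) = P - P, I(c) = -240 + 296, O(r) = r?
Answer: 52748275566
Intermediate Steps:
I(c) = 56
Y(P) = 4 (Y(P) = 4 - (P - P) = 4 - 1*0 = 4 + 0 = 4)
D = -190 (D = 4 - 194*1 = 4 - 194 = -190)
J = 145924 (J = 382**2 = 145924)
(361893 + I(417))*(D + J) = (361893 + 56)*(-190 + 145924) = 361949*145734 = 52748275566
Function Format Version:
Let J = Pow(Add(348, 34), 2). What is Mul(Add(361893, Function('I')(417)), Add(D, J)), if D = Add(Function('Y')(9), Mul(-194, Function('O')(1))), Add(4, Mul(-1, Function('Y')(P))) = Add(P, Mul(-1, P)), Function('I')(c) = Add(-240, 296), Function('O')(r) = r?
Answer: 52748275566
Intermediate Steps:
Function('I')(c) = 56
Function('Y')(P) = 4 (Function('Y')(P) = Add(4, Mul(-1, Add(P, Mul(-1, P)))) = Add(4, Mul(-1, 0)) = Add(4, 0) = 4)
D = -190 (D = Add(4, Mul(-194, 1)) = Add(4, -194) = -190)
J = 145924 (J = Pow(382, 2) = 145924)
Mul(Add(361893, Function('I')(417)), Add(D, J)) = Mul(Add(361893, 56), Add(-190, 145924)) = Mul(361949, 145734) = 52748275566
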